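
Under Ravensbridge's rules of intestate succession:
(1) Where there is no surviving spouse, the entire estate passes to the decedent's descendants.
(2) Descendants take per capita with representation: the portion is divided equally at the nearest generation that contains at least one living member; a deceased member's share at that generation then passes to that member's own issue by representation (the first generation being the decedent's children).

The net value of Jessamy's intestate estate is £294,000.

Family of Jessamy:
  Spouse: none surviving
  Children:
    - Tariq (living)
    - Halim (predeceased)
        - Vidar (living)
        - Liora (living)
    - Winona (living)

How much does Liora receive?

The entire £294,000 passes to the descendants.
That amount (£294,000) is divided into 3 shares of £98,000: Tariq and Winona each take £98,000; Halim's £98,000 share passes to Halim's issue.
Halim's share (£98,000) is divided into 2 shares of £49,000: Vidar and Liora each take £49,000.

Liora receives £49,000.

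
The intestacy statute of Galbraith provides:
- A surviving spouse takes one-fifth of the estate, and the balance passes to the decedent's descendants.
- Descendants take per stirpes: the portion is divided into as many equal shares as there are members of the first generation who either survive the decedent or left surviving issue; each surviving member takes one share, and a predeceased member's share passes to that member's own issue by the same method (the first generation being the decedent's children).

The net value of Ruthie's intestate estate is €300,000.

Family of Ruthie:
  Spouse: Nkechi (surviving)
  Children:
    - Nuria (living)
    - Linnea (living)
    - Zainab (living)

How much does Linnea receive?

Nkechi takes one-fifth of €300,000 = €60,000. The remaining €240,000 passes to the descendants.
The descendants' portion (€240,000) is divided into 3 shares of €80,000: Nuria, Linnea, and Zainab each take €80,000.

Linnea receives €80,000.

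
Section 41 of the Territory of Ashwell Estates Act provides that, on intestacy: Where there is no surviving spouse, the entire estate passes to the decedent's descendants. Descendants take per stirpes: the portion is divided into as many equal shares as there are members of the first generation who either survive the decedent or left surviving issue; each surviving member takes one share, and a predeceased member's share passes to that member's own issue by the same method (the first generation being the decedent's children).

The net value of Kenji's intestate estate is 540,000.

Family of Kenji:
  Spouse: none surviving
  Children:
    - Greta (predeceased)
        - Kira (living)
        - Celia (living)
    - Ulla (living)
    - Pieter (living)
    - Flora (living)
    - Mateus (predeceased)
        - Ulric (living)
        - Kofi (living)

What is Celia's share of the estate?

Celia receives 54,000.

The entire 540,000 passes to the descendants.
That amount (540,000) is divided into 5 shares of 108,000: Ulla, Pieter, and Flora each take 108,000; Greta's 108,000 share passes to Greta's issue; Mateus's 108,000 share passes to Mateus's issue.
Greta's share (108,000) is divided into 2 shares of 54,000: Kira and Celia each take 54,000.
Mateus's share (108,000) is divided into 2 shares of 54,000: Ulric and Kofi each take 54,000.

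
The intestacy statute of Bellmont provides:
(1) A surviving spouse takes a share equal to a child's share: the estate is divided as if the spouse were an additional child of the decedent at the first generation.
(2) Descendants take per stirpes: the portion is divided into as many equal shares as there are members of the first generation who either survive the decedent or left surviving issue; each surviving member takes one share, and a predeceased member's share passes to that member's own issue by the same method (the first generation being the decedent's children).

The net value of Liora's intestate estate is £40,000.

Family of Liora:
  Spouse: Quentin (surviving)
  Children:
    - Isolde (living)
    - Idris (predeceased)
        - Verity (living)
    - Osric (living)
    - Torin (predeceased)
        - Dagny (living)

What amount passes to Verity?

Verity receives £8,000.

The spouse counts as an additional share at the children's level, so there are 5 primary shares of £8,000. Quentin takes one such share (£8,000).
The children's combined portion (£32,000) is divided into 4 shares of £8,000: Isolde and Osric each take £8,000; Idris's £8,000 share passes to Idris's issue; Torin's £8,000 share passes to Torin's issue.
Idris's share (£8,000) passes entirely to Verity.
Torin's share (£8,000) passes entirely to Dagny.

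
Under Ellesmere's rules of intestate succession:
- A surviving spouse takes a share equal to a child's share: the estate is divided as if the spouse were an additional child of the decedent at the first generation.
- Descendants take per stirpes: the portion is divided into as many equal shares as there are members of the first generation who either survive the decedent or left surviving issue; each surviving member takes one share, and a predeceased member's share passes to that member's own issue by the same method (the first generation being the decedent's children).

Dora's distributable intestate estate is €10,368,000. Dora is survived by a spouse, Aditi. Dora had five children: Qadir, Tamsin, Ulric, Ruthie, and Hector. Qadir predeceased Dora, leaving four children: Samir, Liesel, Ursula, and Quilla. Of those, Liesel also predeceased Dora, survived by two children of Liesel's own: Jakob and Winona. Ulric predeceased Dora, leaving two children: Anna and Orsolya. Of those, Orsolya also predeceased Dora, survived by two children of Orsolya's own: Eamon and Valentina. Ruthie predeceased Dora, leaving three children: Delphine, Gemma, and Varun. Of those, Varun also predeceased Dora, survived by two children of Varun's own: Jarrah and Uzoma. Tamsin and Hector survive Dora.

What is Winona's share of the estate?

Winona receives €216,000.

The spouse counts as an additional share at the children's level, so there are 6 primary shares of €1,728,000. Aditi takes one such share (€1,728,000).
The children's combined portion (€8,640,000) is divided into 5 shares of €1,728,000: Tamsin and Hector each take €1,728,000; Qadir's €1,728,000 share passes to Qadir's issue; Ulric's €1,728,000 share passes to Ulric's issue; Ruthie's €1,728,000 share passes to Ruthie's issue.
Qadir's share (€1,728,000) is divided into 4 shares of €432,000: Samir, Ursula, and Quilla each take €432,000; Liesel's €432,000 share passes to Liesel's issue.
Liesel's share (€432,000) is divided into 2 shares of €216,000: Jakob and Winona each take €216,000.
Ulric's share (€1,728,000) is divided into 2 shares of €864,000: Anna takes €864,000; Orsolya's €864,000 share passes to Orsolya's issue.
Orsolya's share (€864,000) is divided into 2 shares of €432,000: Eamon and Valentina each take €432,000.
Ruthie's share (€1,728,000) is divided into 3 shares of €576,000: Delphine and Gemma each take €576,000; Varun's €576,000 share passes to Varun's issue.
Varun's share (€576,000) is divided into 2 shares of €288,000: Jarrah and Uzoma each take €288,000.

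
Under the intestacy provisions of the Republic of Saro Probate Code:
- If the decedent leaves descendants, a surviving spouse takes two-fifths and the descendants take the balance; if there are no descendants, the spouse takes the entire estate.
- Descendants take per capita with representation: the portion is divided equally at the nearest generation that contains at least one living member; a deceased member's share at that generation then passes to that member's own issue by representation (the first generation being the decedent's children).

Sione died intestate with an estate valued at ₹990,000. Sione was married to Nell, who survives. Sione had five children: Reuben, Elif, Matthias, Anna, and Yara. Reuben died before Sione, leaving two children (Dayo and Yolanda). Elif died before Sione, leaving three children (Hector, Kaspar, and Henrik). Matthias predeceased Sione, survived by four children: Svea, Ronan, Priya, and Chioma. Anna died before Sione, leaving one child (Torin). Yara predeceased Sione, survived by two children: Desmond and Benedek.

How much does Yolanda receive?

Yolanda receives ₹49,500.

Nell takes two-fifths of ₹990,000 = ₹396,000. The remaining ₹594,000 passes to the descendants.
No child survives, so the initial division is made at the grandchildren's generation.
The descendants' portion (₹594,000) is divided into 12 shares of ₹49,500: Dayo, Yolanda, Hector, Kaspar, Henrik, Svea, Ronan, Priya, Chioma, Torin, Desmond, and Benedek each take ₹49,500.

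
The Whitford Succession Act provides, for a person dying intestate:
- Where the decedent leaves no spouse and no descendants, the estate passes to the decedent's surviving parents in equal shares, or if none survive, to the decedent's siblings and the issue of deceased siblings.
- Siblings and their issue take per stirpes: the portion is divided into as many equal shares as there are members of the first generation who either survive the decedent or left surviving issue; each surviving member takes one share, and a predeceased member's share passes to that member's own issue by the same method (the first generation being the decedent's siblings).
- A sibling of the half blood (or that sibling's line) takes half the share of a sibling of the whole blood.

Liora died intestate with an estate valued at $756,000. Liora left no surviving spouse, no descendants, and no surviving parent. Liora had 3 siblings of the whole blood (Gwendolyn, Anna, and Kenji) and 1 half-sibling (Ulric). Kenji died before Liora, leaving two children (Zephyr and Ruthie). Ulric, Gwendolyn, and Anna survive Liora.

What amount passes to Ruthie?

Ruthie receives $108,000.

The entire $756,000 passes to the siblings and their issue.
Counting each half-blood sibling's line as half a unit, there are 7/2 units in $756,000, so one unit is $216,000. Whole-blood lines (Gwendolyn, Anna, and Kenji) take $216,000 each; half-blood lines (Ulric) take $108,000 each.
Kenji's share ($216,000) is divided into 2 shares of $108,000: Zephyr and Ruthie each take $108,000.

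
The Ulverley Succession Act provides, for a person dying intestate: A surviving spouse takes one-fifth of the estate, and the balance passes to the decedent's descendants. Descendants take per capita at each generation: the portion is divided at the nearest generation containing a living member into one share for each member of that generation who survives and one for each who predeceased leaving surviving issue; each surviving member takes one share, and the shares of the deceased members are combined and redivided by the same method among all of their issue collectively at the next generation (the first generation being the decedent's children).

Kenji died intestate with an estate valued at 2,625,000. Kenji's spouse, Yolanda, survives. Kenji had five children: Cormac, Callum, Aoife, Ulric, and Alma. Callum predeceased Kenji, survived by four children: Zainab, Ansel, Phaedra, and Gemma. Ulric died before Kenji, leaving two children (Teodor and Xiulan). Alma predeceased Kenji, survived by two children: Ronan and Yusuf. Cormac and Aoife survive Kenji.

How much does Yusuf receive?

Yolanda takes one-fifth of 2,625,000 = 525,000. The remaining 2,100,000 passes to the descendants.
The descendants' portion (2,100,000) is divided at the children's generation into 5 shares of 420,000. Cormac and Aoife each take 420,000. The 3 shares of the deceased (Callum, Ulric, and Alma) are combined into a pool of 1,260,000.
That pool (1,260,000) is divided at the grandchildren's generation equally among Zainab, Ansel, Phaedra, Gemma, Teodor, Xiulan, Ronan, and Yusuf: 157,500 each.

Yusuf receives 157,500.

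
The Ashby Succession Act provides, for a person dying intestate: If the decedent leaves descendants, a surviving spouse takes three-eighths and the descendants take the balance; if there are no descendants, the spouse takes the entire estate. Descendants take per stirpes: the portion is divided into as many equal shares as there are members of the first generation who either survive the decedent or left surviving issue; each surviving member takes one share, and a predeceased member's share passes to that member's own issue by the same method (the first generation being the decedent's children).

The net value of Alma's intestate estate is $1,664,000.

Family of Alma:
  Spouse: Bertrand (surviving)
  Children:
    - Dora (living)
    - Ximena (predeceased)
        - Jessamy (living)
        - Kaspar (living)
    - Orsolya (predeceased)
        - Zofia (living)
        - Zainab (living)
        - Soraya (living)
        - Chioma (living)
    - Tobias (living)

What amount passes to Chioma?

Chioma receives $65,000.

Bertrand takes three-eighths of $1,664,000 = $624,000. The remaining $1,040,000 passes to the descendants.
The descendants' portion ($1,040,000) is divided into 4 shares of $260,000: Dora and Tobias each take $260,000; Ximena's $260,000 share passes to Ximena's issue; Orsolya's $260,000 share passes to Orsolya's issue.
Ximena's share ($260,000) is divided into 2 shares of $130,000: Jessamy and Kaspar each take $130,000.
Orsolya's share ($260,000) is divided into 4 shares of $65,000: Zofia, Zainab, Soraya, and Chioma each take $65,000.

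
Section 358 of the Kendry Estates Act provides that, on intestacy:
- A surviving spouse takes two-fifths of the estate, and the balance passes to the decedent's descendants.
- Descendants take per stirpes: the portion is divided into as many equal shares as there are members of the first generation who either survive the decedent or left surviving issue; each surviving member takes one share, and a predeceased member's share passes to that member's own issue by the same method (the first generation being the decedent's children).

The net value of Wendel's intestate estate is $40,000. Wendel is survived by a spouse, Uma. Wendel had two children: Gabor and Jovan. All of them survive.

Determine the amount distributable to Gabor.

Uma takes two-fifths of $40,000 = $16,000. The remaining $24,000 passes to the descendants.
The descendants' portion ($24,000) is divided into 2 shares of $12,000: Gabor and Jovan each take $12,000.

Gabor receives $12,000.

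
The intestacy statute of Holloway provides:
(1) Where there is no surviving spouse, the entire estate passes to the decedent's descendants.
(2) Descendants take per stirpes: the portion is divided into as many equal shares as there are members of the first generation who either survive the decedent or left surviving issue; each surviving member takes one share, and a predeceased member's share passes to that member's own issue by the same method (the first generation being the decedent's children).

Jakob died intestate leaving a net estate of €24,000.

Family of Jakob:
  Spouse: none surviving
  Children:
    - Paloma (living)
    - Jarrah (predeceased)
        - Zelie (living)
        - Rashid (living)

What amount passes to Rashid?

Rashid receives €6,000.

The entire €24,000 passes to the descendants.
That amount (€24,000) is divided into 2 shares of €12,000: Paloma takes €12,000; Jarrah's €12,000 share passes to Jarrah's issue.
Jarrah's share (€12,000) is divided into 2 shares of €6,000: Zelie and Rashid each take €6,000.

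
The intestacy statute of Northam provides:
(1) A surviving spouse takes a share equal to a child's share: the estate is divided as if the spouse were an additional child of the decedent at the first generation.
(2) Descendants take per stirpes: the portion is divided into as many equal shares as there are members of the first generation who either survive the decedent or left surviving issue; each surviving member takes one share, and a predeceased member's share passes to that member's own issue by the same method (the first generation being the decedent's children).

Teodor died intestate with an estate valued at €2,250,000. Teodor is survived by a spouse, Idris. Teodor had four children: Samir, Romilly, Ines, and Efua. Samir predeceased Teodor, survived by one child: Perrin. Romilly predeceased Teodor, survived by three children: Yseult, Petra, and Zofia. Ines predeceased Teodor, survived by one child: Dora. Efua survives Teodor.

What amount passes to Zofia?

The spouse counts as an additional share at the children's level, so there are 5 primary shares of €450,000. Idris takes one such share (€450,000).
The children's combined portion (€1,800,000) is divided into 4 shares of €450,000: Efua takes €450,000; Samir's €450,000 share passes to Samir's issue; Romilly's €450,000 share passes to Romilly's issue; Ines's €450,000 share passes to Ines's issue.
Samir's share (€450,000) passes entirely to Perrin.
Romilly's share (€450,000) is divided into 3 shares of €150,000: Yseult, Petra, and Zofia each take €150,000.
Ines's share (€450,000) passes entirely to Dora.

Zofia receives €150,000.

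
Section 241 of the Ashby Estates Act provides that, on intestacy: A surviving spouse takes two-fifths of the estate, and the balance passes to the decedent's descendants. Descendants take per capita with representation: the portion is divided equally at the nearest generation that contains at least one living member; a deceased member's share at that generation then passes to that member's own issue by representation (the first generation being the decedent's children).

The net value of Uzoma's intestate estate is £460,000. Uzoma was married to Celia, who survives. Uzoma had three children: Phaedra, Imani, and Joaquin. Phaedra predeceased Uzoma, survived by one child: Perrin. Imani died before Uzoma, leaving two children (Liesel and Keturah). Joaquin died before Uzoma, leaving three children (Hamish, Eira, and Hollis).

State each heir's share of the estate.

Celia: £184,000; Perrin: £46,000; Liesel: £46,000; Keturah: £46,000; Hamish: £46,000; Eira: £46,000; Hollis: £46,000

Celia takes two-fifths of £460,000 = £184,000. The remaining £276,000 passes to the descendants.
No child survives, so the initial division is made at the grandchildren's generation.
The descendants' portion (£276,000) is divided into 6 shares of £46,000: Perrin, Liesel, Keturah, Hamish, Eira, and Hollis each take £46,000.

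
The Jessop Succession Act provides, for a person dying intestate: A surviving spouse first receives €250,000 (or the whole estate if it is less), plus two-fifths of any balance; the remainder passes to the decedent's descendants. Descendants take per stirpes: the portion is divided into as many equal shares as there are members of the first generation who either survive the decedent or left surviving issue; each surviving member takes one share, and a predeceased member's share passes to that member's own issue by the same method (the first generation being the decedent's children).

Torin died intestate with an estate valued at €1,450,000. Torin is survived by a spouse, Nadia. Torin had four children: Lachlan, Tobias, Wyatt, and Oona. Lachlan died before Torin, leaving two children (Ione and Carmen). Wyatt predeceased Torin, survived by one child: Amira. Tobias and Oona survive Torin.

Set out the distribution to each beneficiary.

Nadia: €730,000; Ione: €90,000; Carmen: €90,000; Tobias: €180,000; Amira: €180,000; Oona: €180,000

Nadia first takes €250,000, leaving a balance of €1,200,000. Nadia then takes two-fifths of the balance (€480,000), for a total of €730,000. The remaining €720,000 passes to the descendants.
The descendants' portion (€720,000) is divided into 4 shares of €180,000: Tobias and Oona each take €180,000; Lachlan's €180,000 share passes to Lachlan's issue; Wyatt's €180,000 share passes to Wyatt's issue.
Lachlan's share (€180,000) is divided into 2 shares of €90,000: Ione and Carmen each take €90,000.
Wyatt's share (€180,000) passes entirely to Amira.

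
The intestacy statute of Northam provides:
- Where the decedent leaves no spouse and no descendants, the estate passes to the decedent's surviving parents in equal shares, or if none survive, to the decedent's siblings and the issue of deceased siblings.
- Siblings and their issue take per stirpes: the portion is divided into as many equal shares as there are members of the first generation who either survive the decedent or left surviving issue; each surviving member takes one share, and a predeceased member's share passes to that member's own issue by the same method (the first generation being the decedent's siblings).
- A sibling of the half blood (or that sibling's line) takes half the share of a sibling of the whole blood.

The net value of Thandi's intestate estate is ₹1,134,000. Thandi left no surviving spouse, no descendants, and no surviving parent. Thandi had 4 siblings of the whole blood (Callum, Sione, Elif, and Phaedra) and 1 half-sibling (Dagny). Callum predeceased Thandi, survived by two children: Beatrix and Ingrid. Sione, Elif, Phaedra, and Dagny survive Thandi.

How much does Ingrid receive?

Ingrid receives ₹126,000.

The entire ₹1,134,000 passes to the siblings and their issue.
Counting each half-blood sibling's line as half a unit, there are 9/2 units in ₹1,134,000, so one unit is ₹252,000. Whole-blood lines (Callum, Sione, Elif, and Phaedra) take ₹252,000 each; half-blood lines (Dagny) take ₹126,000 each.
Callum's share (₹252,000) is divided into 2 shares of ₹126,000: Beatrix and Ingrid each take ₹126,000.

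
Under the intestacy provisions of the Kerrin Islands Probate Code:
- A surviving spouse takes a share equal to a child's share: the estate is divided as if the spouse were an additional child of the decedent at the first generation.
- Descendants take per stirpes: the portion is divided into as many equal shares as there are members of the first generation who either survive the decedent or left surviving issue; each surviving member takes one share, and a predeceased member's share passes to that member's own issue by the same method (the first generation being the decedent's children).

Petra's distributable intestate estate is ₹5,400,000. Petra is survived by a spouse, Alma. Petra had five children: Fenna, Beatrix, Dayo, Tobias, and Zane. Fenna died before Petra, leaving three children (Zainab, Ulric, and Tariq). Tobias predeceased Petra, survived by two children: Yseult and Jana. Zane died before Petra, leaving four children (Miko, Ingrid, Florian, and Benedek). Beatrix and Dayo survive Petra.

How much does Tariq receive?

The spouse counts as an additional share at the children's level, so there are 6 primary shares of ₹900,000. Alma takes one such share (₹900,000).
The children's combined portion (₹4,500,000) is divided into 5 shares of ₹900,000: Beatrix and Dayo each take ₹900,000; Fenna's ₹900,000 share passes to Fenna's issue; Tobias's ₹900,000 share passes to Tobias's issue; Zane's ₹900,000 share passes to Zane's issue.
Fenna's share (₹900,000) is divided into 3 shares of ₹300,000: Zainab, Ulric, and Tariq each take ₹300,000.
Tobias's share (₹900,000) is divided into 2 shares of ₹450,000: Yseult and Jana each take ₹450,000.
Zane's share (₹900,000) is divided into 4 shares of ₹225,000: Miko, Ingrid, Florian, and Benedek each take ₹225,000.

Tariq receives ₹300,000.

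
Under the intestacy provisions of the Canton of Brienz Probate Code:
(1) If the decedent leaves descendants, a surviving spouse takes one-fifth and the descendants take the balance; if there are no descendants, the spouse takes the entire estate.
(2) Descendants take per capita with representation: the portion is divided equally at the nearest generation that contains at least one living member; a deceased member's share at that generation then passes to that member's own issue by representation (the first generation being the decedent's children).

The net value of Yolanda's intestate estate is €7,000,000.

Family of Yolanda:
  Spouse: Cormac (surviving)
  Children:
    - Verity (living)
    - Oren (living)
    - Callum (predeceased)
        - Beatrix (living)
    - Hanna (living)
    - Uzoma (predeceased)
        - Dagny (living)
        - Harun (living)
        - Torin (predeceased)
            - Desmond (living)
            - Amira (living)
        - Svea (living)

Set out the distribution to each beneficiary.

Cormac takes one-fifth of €7,000,000 = €1,400,000. The remaining €5,600,000 passes to the descendants.
The descendants' portion (€5,600,000) is divided into 5 shares of €1,120,000: Verity, Oren, and Hanna each take €1,120,000; Callum's €1,120,000 share passes to Callum's issue; Uzoma's €1,120,000 share passes to Uzoma's issue.
Callum's share (€1,120,000) passes entirely to Beatrix.
Uzoma's share (€1,120,000) is divided into 4 shares of €280,000: Dagny, Harun, and Svea each take €280,000; Torin's €280,000 share passes to Torin's issue.
Torin's share (€280,000) is divided into 2 shares of €140,000: Desmond and Amira each take €140,000.

Cormac: €1,400,000; Verity: €1,120,000; Oren: €1,120,000; Beatrix: €1,120,000; Hanna: €1,120,000; Dagny: €280,000; Harun: €280,000; Desmond: €140,000; Amira: €140,000; Svea: €280,000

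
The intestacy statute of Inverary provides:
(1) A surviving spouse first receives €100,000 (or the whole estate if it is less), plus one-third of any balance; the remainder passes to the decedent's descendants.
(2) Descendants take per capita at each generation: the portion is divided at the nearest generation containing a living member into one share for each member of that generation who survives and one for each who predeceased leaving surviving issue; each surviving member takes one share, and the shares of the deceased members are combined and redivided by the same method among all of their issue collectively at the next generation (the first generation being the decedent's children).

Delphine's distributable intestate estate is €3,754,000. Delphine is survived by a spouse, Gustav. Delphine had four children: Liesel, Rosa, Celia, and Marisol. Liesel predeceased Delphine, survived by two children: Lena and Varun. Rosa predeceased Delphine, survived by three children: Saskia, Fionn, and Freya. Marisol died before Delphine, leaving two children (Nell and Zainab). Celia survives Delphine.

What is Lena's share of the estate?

Gustav first takes €100,000, leaving a balance of €3,654,000. Gustav then takes one-third of the balance (€1,218,000), for a total of €1,318,000. The remaining €2,436,000 passes to the descendants.
The descendants' portion (€2,436,000) is divided at the children's generation into 4 shares of €609,000. Celia takes €609,000. The 3 shares of the deceased (Liesel, Rosa, and Marisol) are combined into a pool of €1,827,000.
That pool (€1,827,000) is divided at the grandchildren's generation equally among Lena, Varun, Saskia, Fionn, Freya, Nell, and Zainab: €261,000 each.

Lena receives €261,000.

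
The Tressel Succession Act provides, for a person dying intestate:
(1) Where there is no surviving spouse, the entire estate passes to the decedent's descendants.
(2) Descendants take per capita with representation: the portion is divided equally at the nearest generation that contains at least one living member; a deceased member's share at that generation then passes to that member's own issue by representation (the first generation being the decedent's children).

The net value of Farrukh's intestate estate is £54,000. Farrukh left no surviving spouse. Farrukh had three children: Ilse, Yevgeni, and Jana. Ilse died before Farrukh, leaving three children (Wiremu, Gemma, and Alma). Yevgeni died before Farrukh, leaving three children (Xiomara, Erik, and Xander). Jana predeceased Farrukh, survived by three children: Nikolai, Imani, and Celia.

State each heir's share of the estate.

Wiremu: £6,000; Gemma: £6,000; Alma: £6,000; Xiomara: £6,000; Erik: £6,000; Xander: £6,000; Nikolai: £6,000; Imani: £6,000; Celia: £6,000

The entire £54,000 passes to the descendants.
No child survives, so the initial division is made at the grandchildren's generation.
That amount (£54,000) is divided into 9 shares of £6,000: Wiremu, Gemma, Alma, Xiomara, Erik, Xander, Nikolai, Imani, and Celia each take £6,000.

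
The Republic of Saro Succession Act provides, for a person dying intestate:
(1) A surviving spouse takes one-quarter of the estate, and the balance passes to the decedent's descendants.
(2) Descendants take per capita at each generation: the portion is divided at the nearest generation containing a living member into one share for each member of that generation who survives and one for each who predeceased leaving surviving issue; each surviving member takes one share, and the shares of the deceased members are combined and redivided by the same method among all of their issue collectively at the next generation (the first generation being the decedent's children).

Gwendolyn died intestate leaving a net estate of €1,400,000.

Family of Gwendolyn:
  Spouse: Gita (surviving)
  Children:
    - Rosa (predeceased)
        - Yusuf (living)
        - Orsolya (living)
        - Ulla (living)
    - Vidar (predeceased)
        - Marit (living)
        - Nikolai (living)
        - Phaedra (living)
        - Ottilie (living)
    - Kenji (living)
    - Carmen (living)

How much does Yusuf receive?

Yusuf receives €75,000.

Gita takes one-quarter of €1,400,000 = €350,000. The remaining €1,050,000 passes to the descendants.
The descendants' portion (€1,050,000) is divided at the children's generation into 4 shares of €262,500. Kenji and Carmen each take €262,500. The 2 shares of the deceased (Rosa and Vidar) are combined into a pool of €525,000.
That pool (€525,000) is divided at the grandchildren's generation equally among Yusuf, Orsolya, Ulla, Marit, Nikolai, Phaedra, and Ottilie: €75,000 each.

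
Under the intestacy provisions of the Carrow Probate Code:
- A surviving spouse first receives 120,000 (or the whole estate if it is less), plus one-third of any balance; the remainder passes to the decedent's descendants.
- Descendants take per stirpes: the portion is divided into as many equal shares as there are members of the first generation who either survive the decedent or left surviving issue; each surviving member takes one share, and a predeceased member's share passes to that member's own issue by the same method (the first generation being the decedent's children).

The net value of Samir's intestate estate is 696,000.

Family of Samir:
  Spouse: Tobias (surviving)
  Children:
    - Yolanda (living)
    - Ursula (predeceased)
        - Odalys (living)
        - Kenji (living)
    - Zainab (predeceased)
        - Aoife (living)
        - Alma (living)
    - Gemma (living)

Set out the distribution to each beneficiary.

Tobias first takes 120,000, leaving a balance of 576,000. Tobias then takes one-third of the balance (192,000), for a total of 312,000. The remaining 384,000 passes to the descendants.
The descendants' portion (384,000) is divided into 4 shares of 96,000: Yolanda and Gemma each take 96,000; Ursula's 96,000 share passes to Ursula's issue; Zainab's 96,000 share passes to Zainab's issue.
Ursula's share (96,000) is divided into 2 shares of 48,000: Odalys and Kenji each take 48,000.
Zainab's share (96,000) is divided into 2 shares of 48,000: Aoife and Alma each take 48,000.

Tobias: 312,000; Yolanda: 96,000; Odalys: 48,000; Kenji: 48,000; Aoife: 48,000; Alma: 48,000; Gemma: 96,000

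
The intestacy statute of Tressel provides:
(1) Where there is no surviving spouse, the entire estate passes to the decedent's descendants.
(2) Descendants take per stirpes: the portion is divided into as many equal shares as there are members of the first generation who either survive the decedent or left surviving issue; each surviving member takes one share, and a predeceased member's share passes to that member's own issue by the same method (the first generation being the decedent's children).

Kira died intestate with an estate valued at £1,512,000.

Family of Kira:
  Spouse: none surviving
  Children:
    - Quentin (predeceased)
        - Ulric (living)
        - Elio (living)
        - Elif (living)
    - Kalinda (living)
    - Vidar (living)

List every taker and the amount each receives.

The entire £1,512,000 passes to the descendants.
That amount (£1,512,000) is divided into 3 shares of £504,000: Kalinda and Vidar each take £504,000; Quentin's £504,000 share passes to Quentin's issue.
Quentin's share (£504,000) is divided into 3 shares of £168,000: Ulric, Elio, and Elif each take £168,000.

Ulric: £168,000; Elio: £168,000; Elif: £168,000; Kalinda: £504,000; Vidar: £504,000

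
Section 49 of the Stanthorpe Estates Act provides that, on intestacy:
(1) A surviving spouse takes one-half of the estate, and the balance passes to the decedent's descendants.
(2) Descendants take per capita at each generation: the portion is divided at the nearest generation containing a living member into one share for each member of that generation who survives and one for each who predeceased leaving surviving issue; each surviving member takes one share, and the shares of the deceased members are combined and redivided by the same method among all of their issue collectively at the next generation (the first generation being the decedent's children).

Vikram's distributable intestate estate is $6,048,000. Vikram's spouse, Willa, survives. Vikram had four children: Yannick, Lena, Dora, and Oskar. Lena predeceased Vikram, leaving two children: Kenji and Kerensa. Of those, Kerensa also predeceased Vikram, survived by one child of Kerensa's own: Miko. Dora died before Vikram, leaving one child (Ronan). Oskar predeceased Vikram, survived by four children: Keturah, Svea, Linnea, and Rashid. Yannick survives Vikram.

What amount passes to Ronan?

Ronan receives $324,000.

Willa takes one-half of $6,048,000 = $3,024,000. The remaining $3,024,000 passes to the descendants.
The descendants' portion ($3,024,000) is divided at the children's generation into 4 shares of $756,000. Yannick takes $756,000. The 3 shares of the deceased (Lena, Dora, and Oskar) are combined into a pool of $2,268,000.
That pool ($2,268,000) is divided at the grandchildren's generation into 7 shares of $324,000. Kenji, Ronan, Keturah, Svea, Linnea, and Rashid each take $324,000. The remaining share for the deceased Kerensa ($324,000) is carried to the next generation.
That pool ($324,000) passes entirely to Miko, the sole taker at the great-grandchildren's generation.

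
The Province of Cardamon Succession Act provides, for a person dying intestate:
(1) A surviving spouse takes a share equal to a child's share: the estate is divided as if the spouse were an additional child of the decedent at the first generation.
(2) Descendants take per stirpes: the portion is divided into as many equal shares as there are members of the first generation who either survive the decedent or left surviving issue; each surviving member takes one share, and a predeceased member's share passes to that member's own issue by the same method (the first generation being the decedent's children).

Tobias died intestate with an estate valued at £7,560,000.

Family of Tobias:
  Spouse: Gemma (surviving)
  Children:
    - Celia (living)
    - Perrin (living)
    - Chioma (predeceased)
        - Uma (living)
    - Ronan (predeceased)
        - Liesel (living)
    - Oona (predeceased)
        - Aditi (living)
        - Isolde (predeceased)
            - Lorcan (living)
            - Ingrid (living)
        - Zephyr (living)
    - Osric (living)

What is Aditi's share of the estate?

Aditi receives £360,000.

The spouse counts as an additional share at the children's level, so there are 7 primary shares of £1,080,000. Gemma takes one such share (£1,080,000).
The children's combined portion (£6,480,000) is divided into 6 shares of £1,080,000: Celia, Perrin, and Osric each take £1,080,000; Chioma's £1,080,000 share passes to Chioma's issue; Ronan's £1,080,000 share passes to Ronan's issue; Oona's £1,080,000 share passes to Oona's issue.
Chioma's share (£1,080,000) passes entirely to Uma.
Ronan's share (£1,080,000) passes entirely to Liesel.
Oona's share (£1,080,000) is divided into 3 shares of £360,000: Aditi and Zephyr each take £360,000; Isolde's £360,000 share passes to Isolde's issue.
Isolde's share (£360,000) is divided into 2 shares of £180,000: Lorcan and Ingrid each take £180,000.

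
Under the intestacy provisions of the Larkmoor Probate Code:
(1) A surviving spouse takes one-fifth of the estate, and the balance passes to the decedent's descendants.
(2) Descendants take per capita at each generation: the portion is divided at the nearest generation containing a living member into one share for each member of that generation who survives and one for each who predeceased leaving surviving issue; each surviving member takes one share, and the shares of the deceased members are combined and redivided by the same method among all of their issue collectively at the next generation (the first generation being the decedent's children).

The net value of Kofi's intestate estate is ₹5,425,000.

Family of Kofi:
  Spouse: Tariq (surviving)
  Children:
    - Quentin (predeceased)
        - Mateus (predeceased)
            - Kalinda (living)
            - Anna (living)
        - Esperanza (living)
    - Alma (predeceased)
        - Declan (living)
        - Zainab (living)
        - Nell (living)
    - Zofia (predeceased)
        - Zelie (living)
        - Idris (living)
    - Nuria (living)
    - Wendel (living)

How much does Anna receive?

Tariq takes one-fifth of ₹5,425,000 = ₹1,085,000. The remaining ₹4,340,000 passes to the descendants.
The descendants' portion (₹4,340,000) is divided at the children's generation into 5 shares of ₹868,000. Nuria and Wendel each take ₹868,000. The 3 shares of the deceased (Quentin, Alma, and Zofia) are combined into a pool of ₹2,604,000.
That pool (₹2,604,000) is divided at the grandchildren's generation into 7 shares of ₹372,000. Esperanza, Declan, Zainab, Nell, Zelie, and Idris each take ₹372,000. The remaining share for the deceased Mateus (₹372,000) is carried to the next generation.
That pool (₹372,000) is divided at the great-grandchildren's generation equally among Kalinda and Anna: ₹186,000 each.

Anna receives ₹186,000.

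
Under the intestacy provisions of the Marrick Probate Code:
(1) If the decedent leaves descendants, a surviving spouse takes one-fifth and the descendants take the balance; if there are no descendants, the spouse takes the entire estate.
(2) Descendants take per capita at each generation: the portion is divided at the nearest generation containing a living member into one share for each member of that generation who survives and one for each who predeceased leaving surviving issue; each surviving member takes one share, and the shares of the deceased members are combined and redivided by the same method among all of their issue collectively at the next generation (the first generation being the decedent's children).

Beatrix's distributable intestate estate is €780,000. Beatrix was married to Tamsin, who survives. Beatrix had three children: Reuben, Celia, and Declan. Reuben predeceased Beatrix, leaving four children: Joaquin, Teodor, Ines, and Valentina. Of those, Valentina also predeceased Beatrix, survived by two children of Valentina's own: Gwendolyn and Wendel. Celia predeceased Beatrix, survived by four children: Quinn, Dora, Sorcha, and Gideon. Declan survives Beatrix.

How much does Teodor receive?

Tamsin takes one-fifth of €780,000 = €156,000. The remaining €624,000 passes to the descendants.
The descendants' portion (€624,000) is divided at the children's generation into 3 shares of €208,000. Declan takes €208,000. The 2 shares of the deceased (Reuben and Celia) are combined into a pool of €416,000.
That pool (€416,000) is divided at the grandchildren's generation into 8 shares of €52,000. Joaquin, Teodor, Ines, Quinn, Dora, Sorcha, and Gideon each take €52,000. The remaining share for the deceased Valentina (€52,000) is carried to the next generation.
That pool (€52,000) is divided at the great-grandchildren's generation equally among Gwendolyn and Wendel: €26,000 each.

Teodor receives €52,000.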